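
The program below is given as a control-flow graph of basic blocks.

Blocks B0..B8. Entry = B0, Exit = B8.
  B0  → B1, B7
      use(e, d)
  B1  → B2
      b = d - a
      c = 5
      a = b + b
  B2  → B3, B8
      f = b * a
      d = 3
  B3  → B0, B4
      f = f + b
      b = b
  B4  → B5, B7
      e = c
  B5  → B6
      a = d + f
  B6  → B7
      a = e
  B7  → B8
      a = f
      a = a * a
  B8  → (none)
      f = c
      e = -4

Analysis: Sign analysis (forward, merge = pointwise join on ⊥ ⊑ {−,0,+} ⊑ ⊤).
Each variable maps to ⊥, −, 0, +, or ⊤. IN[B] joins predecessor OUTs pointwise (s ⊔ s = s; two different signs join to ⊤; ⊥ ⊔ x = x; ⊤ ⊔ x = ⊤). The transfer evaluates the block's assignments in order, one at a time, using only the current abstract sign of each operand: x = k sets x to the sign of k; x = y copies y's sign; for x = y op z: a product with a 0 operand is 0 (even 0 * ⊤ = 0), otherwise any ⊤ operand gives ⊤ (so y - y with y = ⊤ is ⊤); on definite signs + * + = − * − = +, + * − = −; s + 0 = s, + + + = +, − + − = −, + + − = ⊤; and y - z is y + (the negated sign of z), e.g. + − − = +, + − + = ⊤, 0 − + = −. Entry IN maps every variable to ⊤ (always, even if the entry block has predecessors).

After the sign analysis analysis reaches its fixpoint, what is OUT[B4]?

Converged values:
  B0:  IN=(all ⊤)  OUT=(all ⊤)
  B1:  IN=(all ⊤)  OUT={c:+; rest ⊤}
  B2:  IN={c:+; rest ⊤}  OUT={c:+, d:+; rest ⊤}
  B3:  IN={c:+, d:+; rest ⊤}  OUT={c:+, d:+; rest ⊤}
  B4:  IN={c:+, d:+; rest ⊤}  OUT={c:+, d:+, e:+; rest ⊤}
  B5:  IN={c:+, d:+, e:+; rest ⊤}  OUT={c:+, d:+, e:+; rest ⊤}
  B6:  IN={c:+, d:+, e:+; rest ⊤}  OUT={a:+, c:+, d:+, e:+; rest ⊤}
  B7:  IN=(all ⊤)  OUT=(all ⊤)
  B8:  IN=(all ⊤)  OUT={e:-; rest ⊤}

Merge at B4: IN[B4] = OUT[B3] = {a: ⊤, b: ⊤, c: +, d: +, e: ⊤, f: ⊤}
Applying B4's transfer function to that IN value gives OUT[B4] (row B4 above).

Answer: {a: ⊤, b: ⊤, c: +, d: +, e: +, f: ⊤}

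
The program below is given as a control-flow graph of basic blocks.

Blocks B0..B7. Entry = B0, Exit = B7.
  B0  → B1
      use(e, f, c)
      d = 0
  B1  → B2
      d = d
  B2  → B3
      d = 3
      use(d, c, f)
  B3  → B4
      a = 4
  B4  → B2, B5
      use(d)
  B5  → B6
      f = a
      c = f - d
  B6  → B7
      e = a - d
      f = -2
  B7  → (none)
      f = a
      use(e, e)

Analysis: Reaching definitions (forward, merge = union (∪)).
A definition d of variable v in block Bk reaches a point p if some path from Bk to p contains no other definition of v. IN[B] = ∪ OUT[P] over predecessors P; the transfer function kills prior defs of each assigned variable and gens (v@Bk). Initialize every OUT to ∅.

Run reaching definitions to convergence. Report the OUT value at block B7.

Per-block solution:
  B0:  IN={}  OUT={d@B0}
  B1:  IN={d@B0}  OUT={d@B1}
  B2:  IN={a@B3, d@B1, d@B2}  OUT={a@B3, d@B2}
  B3:  IN={a@B3, d@B2}  OUT={a@B3, d@B2}
  B4:  IN={a@B3, d@B2}  OUT={a@B3, d@B2}
  B5:  IN={a@B3, d@B2}  OUT={a@B3, c@B5, d@B2, f@B5}
  B6:  IN={a@B3, c@B5, d@B2, f@B5}  OUT={a@B3, c@B5, d@B2, e@B6, f@B6}
  B7:  IN={a@B3, c@B5, d@B2, e@B6, f@B6}  OUT={a@B3, c@B5, d@B2, e@B6, f@B7}

Merge at B7: IN[B7] = OUT[B6] = {a@B3, c@B5, d@B2, e@B6, f@B6}
Applying B7's transfer function to that IN value gives OUT[B7] (row B7 above).

Answer: {a@B3, c@B5, d@B2, e@B6, f@B7}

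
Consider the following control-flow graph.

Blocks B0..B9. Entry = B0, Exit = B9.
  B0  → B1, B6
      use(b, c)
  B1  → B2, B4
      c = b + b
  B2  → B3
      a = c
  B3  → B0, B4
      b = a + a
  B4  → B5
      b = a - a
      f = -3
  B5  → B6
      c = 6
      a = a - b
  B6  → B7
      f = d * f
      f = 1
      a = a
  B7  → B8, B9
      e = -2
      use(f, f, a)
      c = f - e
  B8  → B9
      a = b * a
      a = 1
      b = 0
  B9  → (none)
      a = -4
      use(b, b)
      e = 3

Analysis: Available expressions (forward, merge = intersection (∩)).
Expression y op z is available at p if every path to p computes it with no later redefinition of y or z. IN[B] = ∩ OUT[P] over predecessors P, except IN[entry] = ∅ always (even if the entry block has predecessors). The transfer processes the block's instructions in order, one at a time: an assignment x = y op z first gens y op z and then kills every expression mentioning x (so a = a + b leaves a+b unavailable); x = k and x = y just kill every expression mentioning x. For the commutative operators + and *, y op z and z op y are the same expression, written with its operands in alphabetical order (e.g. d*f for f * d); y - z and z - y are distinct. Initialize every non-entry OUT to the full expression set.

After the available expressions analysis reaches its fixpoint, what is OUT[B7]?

Fixpoint table:
  B0:   IN={}   OUT={}
  B1:   IN={}   OUT={b+b}
  B2:   IN={b+b}   OUT={b+b}
  B3:   IN={b+b}   OUT={a+a}
  B4:   IN={}   OUT={a-a}
  B5:   IN={a-a}   OUT={}
  B6:   IN={}   OUT={}
  B7:   IN={}   OUT={f-e}
  B8:   IN={f-e}   OUT={f-e}
  B9:   IN={f-e}   OUT={}

Merge at B7: IN[B7] = OUT[B6] = {}
Applying B7's transfer function to that IN value gives OUT[B7] (row B7 above).

Answer: {f-e}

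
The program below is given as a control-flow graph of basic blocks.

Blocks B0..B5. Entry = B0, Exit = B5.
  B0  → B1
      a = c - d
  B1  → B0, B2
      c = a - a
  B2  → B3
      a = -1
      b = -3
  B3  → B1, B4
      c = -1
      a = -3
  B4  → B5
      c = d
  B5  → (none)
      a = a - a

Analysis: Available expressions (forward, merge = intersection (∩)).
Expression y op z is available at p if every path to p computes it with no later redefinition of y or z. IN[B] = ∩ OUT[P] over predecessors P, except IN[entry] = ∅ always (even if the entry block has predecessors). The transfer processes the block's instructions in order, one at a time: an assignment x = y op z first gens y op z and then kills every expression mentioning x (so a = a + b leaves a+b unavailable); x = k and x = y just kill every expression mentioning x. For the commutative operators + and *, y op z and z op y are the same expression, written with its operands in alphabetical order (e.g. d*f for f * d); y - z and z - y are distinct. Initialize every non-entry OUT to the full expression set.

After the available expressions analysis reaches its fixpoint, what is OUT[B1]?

Answer: {a-a}

Working:
Per-block solution:
  B0: | IN={} | OUT={c-d}
  B1: | IN={} | OUT={a-a}
  B2: | IN={a-a} | OUT={}
  B3: | IN={} | OUT={}
  B4: | IN={} | OUT={}
  B5: | IN={} | OUT={}

Merge at B1: IN[B1] = OUT[B0] ∩ OUT[B3] = {}
Applying B1's transfer function to that IN value gives OUT[B1] (row B1 above).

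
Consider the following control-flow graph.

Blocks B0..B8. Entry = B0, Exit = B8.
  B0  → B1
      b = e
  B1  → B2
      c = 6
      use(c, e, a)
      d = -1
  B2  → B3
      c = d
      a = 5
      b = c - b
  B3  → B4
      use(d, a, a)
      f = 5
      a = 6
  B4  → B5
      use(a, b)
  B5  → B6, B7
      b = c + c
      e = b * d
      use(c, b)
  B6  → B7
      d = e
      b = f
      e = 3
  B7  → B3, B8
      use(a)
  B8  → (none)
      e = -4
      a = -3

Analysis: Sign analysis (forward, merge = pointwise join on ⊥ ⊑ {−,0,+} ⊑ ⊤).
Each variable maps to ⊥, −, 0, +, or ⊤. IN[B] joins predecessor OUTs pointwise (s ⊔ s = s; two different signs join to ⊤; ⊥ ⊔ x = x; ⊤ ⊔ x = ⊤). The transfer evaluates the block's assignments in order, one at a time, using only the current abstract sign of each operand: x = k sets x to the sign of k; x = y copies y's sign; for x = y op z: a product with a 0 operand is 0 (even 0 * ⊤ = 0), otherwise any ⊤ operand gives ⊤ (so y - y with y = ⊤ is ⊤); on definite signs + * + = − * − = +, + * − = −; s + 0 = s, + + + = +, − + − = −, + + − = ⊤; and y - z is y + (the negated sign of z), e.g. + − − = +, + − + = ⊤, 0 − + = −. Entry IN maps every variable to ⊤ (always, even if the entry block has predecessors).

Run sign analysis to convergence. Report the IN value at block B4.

Answer: {a: +, b: ⊤, c: -, d: ⊤, e: ⊤, f: +}

Derivation:
Converged values:
  B0: | IN=(all ⊤) | OUT=(all ⊤)
  B1: | IN=(all ⊤) | OUT={c:+, d:-; rest ⊤}
  B2: | IN={c:+, d:-; rest ⊤} | OUT={a:+, c:-, d:-; rest ⊤}
  B3: | IN={a:+, c:-; rest ⊤} | OUT={a:+, c:-, f:+; rest ⊤}
  B4: | IN={a:+, c:-, f:+; rest ⊤} | OUT={a:+, c:-, f:+; rest ⊤}
  B5: | IN={a:+, c:-, f:+; rest ⊤} | OUT={a:+, b:-, c:-, f:+; rest ⊤}
  B6: | IN={a:+, b:-, c:-, f:+; rest ⊤} | OUT={a:+, b:+, c:-, e:+, f:+; rest ⊤}
  B7: | IN={a:+, c:-, f:+; rest ⊤} | OUT={a:+, c:-, f:+; rest ⊤}
  B8: | IN={a:+, c:-, f:+; rest ⊤} | OUT={a:-, c:-, e:-, f:+; rest ⊤}

Merge at B4: IN[B4] = OUT[B3] = {a: +, b: ⊤, c: -, d: ⊤, e: ⊤, f: +}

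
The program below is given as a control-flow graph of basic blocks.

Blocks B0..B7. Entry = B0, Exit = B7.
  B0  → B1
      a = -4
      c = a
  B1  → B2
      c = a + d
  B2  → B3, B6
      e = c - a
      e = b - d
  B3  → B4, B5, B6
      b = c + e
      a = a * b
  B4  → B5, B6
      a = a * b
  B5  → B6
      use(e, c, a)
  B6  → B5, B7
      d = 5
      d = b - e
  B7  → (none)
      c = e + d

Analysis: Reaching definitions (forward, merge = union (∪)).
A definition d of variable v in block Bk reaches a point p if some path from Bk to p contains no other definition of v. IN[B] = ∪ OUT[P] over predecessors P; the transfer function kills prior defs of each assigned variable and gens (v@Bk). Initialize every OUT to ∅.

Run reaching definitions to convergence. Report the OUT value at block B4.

Answer: {a@B4, b@B3, c@B1, e@B2}

Derivation:
Per-block solution:
  B0:   IN={}   OUT={a@B0, c@B0}
  B1:   IN={a@B0, c@B0}   OUT={a@B0, c@B1}
  B2:   IN={a@B0, c@B1}   OUT={a@B0, c@B1, e@B2}
  B3:   IN={a@B0, c@B1, e@B2}   OUT={a@B3, b@B3, c@B1, e@B2}
  B4:   IN={a@B3, b@B3, c@B1, e@B2}   OUT={a@B4, b@B3, c@B1, e@B2}
  B5:   IN={a@B0, a@B3, a@B4, b@B3, c@B1, d@B6, e@B2}   OUT={a@B0, a@B3, a@B4, b@B3, c@B1, d@B6, e@B2}
  B6:   IN={a@B0, a@B3, a@B4, b@B3, c@B1, d@B6, e@B2}   OUT={a@B0, a@B3, a@B4, b@B3, c@B1, d@B6, e@B2}
  B7:   IN={a@B0, a@B3, a@B4, b@B3, c@B1, d@B6, e@B2}   OUT={a@B0, a@B3, a@B4, b@B3, c@B7, d@B6, e@B2}

Merge at B4: IN[B4] = OUT[B3] = {a@B3, b@B3, c@B1, e@B2}
Applying B4's transfer function to that IN value gives OUT[B4] (row B4 above).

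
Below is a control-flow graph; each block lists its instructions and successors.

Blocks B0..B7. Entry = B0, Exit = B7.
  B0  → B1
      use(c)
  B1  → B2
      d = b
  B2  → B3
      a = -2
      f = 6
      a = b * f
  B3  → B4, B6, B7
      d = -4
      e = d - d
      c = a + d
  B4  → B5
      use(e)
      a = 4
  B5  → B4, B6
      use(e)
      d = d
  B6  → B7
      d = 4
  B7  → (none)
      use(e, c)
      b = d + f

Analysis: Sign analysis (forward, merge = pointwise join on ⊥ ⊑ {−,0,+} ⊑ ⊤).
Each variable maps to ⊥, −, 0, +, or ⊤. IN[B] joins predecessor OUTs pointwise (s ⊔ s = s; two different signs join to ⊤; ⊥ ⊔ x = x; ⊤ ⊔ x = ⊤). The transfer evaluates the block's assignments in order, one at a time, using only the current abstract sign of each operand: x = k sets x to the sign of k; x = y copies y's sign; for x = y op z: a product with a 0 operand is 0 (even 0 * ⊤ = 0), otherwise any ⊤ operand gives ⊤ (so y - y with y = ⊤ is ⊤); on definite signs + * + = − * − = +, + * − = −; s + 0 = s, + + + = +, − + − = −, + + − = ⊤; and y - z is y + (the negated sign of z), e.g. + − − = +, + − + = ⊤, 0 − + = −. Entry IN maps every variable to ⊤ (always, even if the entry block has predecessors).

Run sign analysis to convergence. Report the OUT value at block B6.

Answer: {a: ⊤, b: ⊤, c: ⊤, d: +, e: ⊤, f: +}

Derivation:
Fixpoint table:
  B0:   IN=(all ⊤)   OUT=(all ⊤)
  B1:   IN=(all ⊤)   OUT=(all ⊤)
  B2:   IN=(all ⊤)   OUT={f:+; rest ⊤}
  B3:   IN={f:+; rest ⊤}   OUT={d:-, f:+; rest ⊤}
  B4:   IN={d:-, f:+; rest ⊤}   OUT={a:+, d:-, f:+; rest ⊤}
  B5:   IN={a:+, d:-, f:+; rest ⊤}   OUT={a:+, d:-, f:+; rest ⊤}
  B6:   IN={d:-, f:+; rest ⊤}   OUT={d:+, f:+; rest ⊤}
  B7:   IN={f:+; rest ⊤}   OUT={f:+; rest ⊤}

Merge at B6: IN[B6] = OUT[B3] ⊔ OUT[B5] = {a: ⊤, b: ⊤, c: ⊤, d: -, e: ⊤, f: +}
Applying B6's transfer function to that IN value gives OUT[B6] (row B6 above).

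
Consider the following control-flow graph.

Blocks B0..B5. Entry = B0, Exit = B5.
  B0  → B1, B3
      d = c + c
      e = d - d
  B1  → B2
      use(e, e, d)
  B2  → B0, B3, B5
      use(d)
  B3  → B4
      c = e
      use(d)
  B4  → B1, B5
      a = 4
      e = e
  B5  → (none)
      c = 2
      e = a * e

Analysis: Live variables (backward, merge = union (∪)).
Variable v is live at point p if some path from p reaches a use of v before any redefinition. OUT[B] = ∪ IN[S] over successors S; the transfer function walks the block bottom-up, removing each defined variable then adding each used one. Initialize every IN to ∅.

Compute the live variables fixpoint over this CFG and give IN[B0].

Answer: {a, c}

Derivation:
Fixpoint table:
  B0: | IN={a, c} | OUT={a, c, d, e}
  B1: | IN={a, c, d, e} | OUT={a, c, d, e}
  B2: | IN={a, c, d, e} | OUT={a, c, d, e}
  B3: | IN={d, e} | OUT={c, d, e}
  B4: | IN={c, d, e} | OUT={a, c, d, e}
  B5: | IN={a, e} | OUT={}

Merge at B0: OUT[B0] = IN[B1] ⊔ IN[B3] = {a, c, d, e}
Applying B0's transfer function to that OUT value gives IN[B0] (row B0 above).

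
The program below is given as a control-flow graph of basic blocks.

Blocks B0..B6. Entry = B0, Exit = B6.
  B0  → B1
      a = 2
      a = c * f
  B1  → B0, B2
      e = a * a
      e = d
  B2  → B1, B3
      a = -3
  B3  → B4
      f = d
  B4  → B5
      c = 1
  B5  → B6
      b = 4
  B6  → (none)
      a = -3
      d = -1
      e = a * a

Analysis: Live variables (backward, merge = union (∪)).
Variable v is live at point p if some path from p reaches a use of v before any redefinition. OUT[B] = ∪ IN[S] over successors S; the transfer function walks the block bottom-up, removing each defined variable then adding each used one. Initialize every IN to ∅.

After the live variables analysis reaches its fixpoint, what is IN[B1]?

Converged values:
  B0:  IN={c, d, f}  OUT={a, c, d, f}
  B1:  IN={a, c, d, f}  OUT={c, d, f}
  B2:  IN={c, d, f}  OUT={a, c, d, f}
  B3:  IN={d}  OUT={}
  B4:  IN={}  OUT={}
  B5:  IN={}  OUT={}
  B6:  IN={}  OUT={}

Merge at B1: OUT[B1] = IN[B0] ⊔ IN[B2] = {c, d, f}
Applying B1's transfer function to that OUT value gives IN[B1] (row B1 above).

Answer: {a, c, d, f}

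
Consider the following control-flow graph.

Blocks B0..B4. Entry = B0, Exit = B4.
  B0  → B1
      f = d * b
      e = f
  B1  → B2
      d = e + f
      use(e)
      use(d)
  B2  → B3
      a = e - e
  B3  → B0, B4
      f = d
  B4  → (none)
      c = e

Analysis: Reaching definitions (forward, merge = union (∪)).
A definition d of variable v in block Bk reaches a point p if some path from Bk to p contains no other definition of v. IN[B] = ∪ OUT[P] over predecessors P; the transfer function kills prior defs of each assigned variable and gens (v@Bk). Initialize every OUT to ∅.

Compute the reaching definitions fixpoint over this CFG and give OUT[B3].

Answer: {a@B2, d@B1, e@B0, f@B3}

Trace:
Fixpoint table:
  B0: | IN={a@B2, d@B1, e@B0, f@B3} | OUT={a@B2, d@B1, e@B0, f@B0}
  B1: | IN={a@B2, d@B1, e@B0, f@B0} | OUT={a@B2, d@B1, e@B0, f@B0}
  B2: | IN={a@B2, d@B1, e@B0, f@B0} | OUT={a@B2, d@B1, e@B0, f@B0}
  B3: | IN={a@B2, d@B1, e@B0, f@B0} | OUT={a@B2, d@B1, e@B0, f@B3}
  B4: | IN={a@B2, d@B1, e@B0, f@B3} | OUT={a@B2, c@B4, d@B1, e@B0, f@B3}

Merge at B3: IN[B3] = OUT[B2] = {a@B2, d@B1, e@B0, f@B0}
Applying B3's transfer function to that IN value gives OUT[B3] (row B3 above).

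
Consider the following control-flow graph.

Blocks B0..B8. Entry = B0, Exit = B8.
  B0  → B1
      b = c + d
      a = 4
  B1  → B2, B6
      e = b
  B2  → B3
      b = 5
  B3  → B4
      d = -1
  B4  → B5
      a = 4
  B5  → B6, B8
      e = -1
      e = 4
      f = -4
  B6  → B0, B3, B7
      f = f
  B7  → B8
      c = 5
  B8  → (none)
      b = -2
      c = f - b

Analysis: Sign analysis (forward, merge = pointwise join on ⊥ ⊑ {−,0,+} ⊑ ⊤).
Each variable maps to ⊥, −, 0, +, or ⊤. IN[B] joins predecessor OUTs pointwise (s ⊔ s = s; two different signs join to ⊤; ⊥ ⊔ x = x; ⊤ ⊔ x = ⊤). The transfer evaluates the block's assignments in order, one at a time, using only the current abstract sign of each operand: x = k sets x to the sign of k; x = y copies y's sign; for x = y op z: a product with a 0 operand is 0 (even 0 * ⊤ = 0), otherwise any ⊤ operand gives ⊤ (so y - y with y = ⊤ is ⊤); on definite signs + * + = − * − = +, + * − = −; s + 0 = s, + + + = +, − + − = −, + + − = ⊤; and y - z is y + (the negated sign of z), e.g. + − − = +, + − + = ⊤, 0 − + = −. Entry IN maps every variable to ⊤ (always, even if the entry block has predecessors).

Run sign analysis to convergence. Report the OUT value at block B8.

Converged values:
  B0:  IN=(all ⊤)  OUT={a:+; rest ⊤}
  B1:  IN={a:+; rest ⊤}  OUT={a:+; rest ⊤}
  B2:  IN={a:+; rest ⊤}  OUT={a:+, b:+; rest ⊤}
  B3:  IN={a:+; rest ⊤}  OUT={a:+, d:-; rest ⊤}
  B4:  IN={a:+, d:-; rest ⊤}  OUT={a:+, d:-; rest ⊤}
  B5:  IN={a:+, d:-; rest ⊤}  OUT={a:+, d:-, e:+, f:-; rest ⊤}
  B6:  IN={a:+; rest ⊤}  OUT={a:+; rest ⊤}
  B7:  IN={a:+; rest ⊤}  OUT={a:+, c:+; rest ⊤}
  B8:  IN={a:+; rest ⊤}  OUT={a:+, b:-; rest ⊤}

Merge at B8: IN[B8] = OUT[B5] ⊔ OUT[B7] = {a: +, b: ⊤, c: ⊤, d: ⊤, e: ⊤, f: ⊤}
Applying B8's transfer function to that IN value gives OUT[B8] (row B8 above).

Answer: {a: +, b: -, c: ⊤, d: ⊤, e: ⊤, f: ⊤}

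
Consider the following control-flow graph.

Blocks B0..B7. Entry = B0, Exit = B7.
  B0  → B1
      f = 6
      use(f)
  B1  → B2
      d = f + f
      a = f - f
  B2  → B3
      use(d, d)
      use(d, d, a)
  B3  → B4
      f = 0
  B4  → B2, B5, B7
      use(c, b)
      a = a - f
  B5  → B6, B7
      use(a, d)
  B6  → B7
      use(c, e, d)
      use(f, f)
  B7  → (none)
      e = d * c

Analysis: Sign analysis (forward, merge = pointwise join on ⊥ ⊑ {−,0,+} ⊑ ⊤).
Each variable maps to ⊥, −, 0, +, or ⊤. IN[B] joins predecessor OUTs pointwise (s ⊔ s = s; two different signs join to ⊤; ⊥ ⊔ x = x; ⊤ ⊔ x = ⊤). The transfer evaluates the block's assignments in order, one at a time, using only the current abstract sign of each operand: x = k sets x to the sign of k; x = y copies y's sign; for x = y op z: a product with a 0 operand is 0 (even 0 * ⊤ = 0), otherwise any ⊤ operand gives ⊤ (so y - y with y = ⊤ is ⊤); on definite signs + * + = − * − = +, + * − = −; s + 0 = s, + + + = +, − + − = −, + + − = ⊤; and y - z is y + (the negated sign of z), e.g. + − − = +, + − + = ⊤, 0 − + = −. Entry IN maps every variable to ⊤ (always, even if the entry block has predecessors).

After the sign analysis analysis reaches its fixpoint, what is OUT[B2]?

Answer: {a: ⊤, b: ⊤, c: ⊤, d: +, e: ⊤, f: ⊤}

Derivation:
Converged values:
  B0:  IN=(all ⊤)  OUT={f:+; rest ⊤}
  B1:  IN={f:+; rest ⊤}  OUT={d:+, f:+; rest ⊤}
  B2:  IN={d:+; rest ⊤}  OUT={d:+; rest ⊤}
  B3:  IN={d:+; rest ⊤}  OUT={d:+, f:0; rest ⊤}
  B4:  IN={d:+, f:0; rest ⊤}  OUT={d:+, f:0; rest ⊤}
  B5:  IN={d:+, f:0; rest ⊤}  OUT={d:+, f:0; rest ⊤}
  B6:  IN={d:+, f:0; rest ⊤}  OUT={d:+, f:0; rest ⊤}
  B7:  IN={d:+, f:0; rest ⊤}  OUT={d:+, f:0; rest ⊤}

Merge at B2: IN[B2] = OUT[B1] ⊔ OUT[B4] = {a: ⊤, b: ⊤, c: ⊤, d: +, e: ⊤, f: ⊤}
Applying B2's transfer function to that IN value gives OUT[B2] (row B2 above).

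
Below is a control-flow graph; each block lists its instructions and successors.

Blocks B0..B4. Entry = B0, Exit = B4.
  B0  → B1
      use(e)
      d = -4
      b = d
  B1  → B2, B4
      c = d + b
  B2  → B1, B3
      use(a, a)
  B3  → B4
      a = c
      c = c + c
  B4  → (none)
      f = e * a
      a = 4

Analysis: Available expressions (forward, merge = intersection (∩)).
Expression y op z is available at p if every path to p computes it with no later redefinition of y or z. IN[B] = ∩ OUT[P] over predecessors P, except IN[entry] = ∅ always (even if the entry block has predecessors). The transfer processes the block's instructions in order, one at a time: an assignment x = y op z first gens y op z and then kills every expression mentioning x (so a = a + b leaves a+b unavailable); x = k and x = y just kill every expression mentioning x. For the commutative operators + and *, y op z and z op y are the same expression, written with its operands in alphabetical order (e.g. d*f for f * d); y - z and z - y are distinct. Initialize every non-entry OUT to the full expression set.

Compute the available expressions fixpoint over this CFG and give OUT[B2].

Fixpoint table:
  B0: | IN={} | OUT={}
  B1: | IN={} | OUT={b+d}
  B2: | IN={b+d} | OUT={b+d}
  B3: | IN={b+d} | OUT={b+d}
  B4: | IN={b+d} | OUT={b+d}

Merge at B2: IN[B2] = OUT[B1] = {b+d}
Applying B2's transfer function to that IN value gives OUT[B2] (row B2 above).

Answer: {b+d}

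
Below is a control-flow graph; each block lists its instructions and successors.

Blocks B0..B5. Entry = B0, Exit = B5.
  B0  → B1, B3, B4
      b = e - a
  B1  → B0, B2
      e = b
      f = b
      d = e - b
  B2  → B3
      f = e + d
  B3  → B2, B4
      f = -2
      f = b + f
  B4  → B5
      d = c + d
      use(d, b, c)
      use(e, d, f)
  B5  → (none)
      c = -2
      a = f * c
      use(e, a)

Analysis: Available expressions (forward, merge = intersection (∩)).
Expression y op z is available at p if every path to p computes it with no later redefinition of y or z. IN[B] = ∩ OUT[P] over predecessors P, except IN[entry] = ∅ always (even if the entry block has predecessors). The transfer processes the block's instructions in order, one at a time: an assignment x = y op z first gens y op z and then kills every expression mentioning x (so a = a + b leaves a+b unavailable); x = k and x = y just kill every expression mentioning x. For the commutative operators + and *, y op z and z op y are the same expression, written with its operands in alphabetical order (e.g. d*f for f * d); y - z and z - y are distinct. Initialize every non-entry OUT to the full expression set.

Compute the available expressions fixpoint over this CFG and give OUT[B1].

Answer: {e-b}

Derivation:
Converged values:
  B0:   IN={}   OUT={e-a}
  B1:   IN={e-a}   OUT={e-b}
  B2:   IN={}   OUT={d+e}
  B3:   IN={}   OUT={}
  B4:   IN={}   OUT={}
  B5:   IN={}   OUT={c*f}

Merge at B1: IN[B1] = OUT[B0] = {e-a}
Applying B1's transfer function to that IN value gives OUT[B1] (row B1 above).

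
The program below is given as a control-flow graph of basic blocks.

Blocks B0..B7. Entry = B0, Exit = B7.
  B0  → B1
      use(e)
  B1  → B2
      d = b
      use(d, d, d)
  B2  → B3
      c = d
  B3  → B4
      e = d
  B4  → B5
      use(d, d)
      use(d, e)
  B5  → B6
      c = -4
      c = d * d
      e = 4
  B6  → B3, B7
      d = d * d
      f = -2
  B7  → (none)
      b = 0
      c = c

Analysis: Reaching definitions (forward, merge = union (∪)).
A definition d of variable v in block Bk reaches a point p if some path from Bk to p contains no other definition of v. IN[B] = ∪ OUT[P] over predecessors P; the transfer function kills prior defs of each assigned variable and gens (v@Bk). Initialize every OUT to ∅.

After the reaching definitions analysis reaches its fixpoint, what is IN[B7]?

Answer: {c@B5, d@B6, e@B5, f@B6}

Derivation:
Converged values:
  B0:  IN={}  OUT={}
  B1:  IN={}  OUT={d@B1}
  B2:  IN={d@B1}  OUT={c@B2, d@B1}
  B3:  IN={c@B2, c@B5, d@B1, d@B6, e@B5, f@B6}  OUT={c@B2, c@B5, d@B1, d@B6, e@B3, f@B6}
  B4:  IN={c@B2, c@B5, d@B1, d@B6, e@B3, f@B6}  OUT={c@B2, c@B5, d@B1, d@B6, e@B3, f@B6}
  B5:  IN={c@B2, c@B5, d@B1, d@B6, e@B3, f@B6}  OUT={c@B5, d@B1, d@B6, e@B5, f@B6}
  B6:  IN={c@B5, d@B1, d@B6, e@B5, f@B6}  OUT={c@B5, d@B6, e@B5, f@B6}
  B7:  IN={c@B5, d@B6, e@B5, f@B6}  OUT={b@B7, c@B7, d@B6, e@B5, f@B6}

Merge at B7: IN[B7] = OUT[B6] = {c@B5, d@B6, e@B5, f@B6}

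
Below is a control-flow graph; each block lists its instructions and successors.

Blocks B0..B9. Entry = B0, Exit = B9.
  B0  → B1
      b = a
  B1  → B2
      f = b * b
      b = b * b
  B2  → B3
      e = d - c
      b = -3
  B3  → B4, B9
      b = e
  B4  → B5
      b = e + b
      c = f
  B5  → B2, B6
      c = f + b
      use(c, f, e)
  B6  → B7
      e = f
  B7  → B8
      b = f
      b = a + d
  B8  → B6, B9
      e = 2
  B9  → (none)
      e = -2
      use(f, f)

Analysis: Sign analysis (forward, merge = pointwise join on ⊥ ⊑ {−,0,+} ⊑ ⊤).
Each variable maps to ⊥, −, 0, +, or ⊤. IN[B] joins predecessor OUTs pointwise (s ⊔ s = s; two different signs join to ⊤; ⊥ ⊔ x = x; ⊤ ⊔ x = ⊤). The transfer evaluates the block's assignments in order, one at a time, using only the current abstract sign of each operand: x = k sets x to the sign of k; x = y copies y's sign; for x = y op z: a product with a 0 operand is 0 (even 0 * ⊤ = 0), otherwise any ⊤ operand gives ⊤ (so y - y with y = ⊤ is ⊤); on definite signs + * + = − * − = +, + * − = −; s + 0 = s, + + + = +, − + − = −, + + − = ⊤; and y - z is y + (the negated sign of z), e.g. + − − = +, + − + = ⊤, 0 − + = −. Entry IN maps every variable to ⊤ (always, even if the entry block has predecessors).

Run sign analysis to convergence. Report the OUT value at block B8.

Per-block solution:
  B0:  IN=(all ⊤)  OUT=(all ⊤)
  B1:  IN=(all ⊤)  OUT=(all ⊤)
  B2:  IN=(all ⊤)  OUT={b:-; rest ⊤}
  B3:  IN={b:-; rest ⊤}  OUT=(all ⊤)
  B4:  IN=(all ⊤)  OUT=(all ⊤)
  B5:  IN=(all ⊤)  OUT=(all ⊤)
  B6:  IN=(all ⊤)  OUT=(all ⊤)
  B7:  IN=(all ⊤)  OUT=(all ⊤)
  B8:  IN=(all ⊤)  OUT={e:+; rest ⊤}
  B9:  IN=(all ⊤)  OUT={e:-; rest ⊤}

Merge at B8: IN[B8] = OUT[B7] = {a: ⊤, b: ⊤, c: ⊤, d: ⊤, e: ⊤, f: ⊤}
Applying B8's transfer function to that IN value gives OUT[B8] (row B8 above).

Answer: {a: ⊤, b: ⊤, c: ⊤, d: ⊤, e: +, f: ⊤}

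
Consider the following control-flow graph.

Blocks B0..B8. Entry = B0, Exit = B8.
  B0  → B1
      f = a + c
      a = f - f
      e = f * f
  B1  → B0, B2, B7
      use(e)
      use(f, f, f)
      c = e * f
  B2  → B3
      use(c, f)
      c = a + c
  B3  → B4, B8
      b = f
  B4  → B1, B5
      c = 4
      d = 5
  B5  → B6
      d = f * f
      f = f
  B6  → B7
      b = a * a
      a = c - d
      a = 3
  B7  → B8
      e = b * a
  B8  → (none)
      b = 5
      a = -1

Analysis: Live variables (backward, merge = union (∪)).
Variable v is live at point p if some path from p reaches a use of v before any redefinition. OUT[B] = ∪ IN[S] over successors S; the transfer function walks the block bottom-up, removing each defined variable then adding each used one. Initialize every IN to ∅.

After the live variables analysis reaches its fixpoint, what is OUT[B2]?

Fixpoint table:
  B0: | IN={a, b, c} | OUT={a, b, e, f}
  B1: | IN={a, b, e, f} | OUT={a, b, c, e, f}
  B2: | IN={a, c, e, f} | OUT={a, e, f}
  B3: | IN={a, e, f} | OUT={a, b, e, f}
  B4: | IN={a, b, e, f} | OUT={a, b, c, e, f}
  B5: | IN={a, c, f} | OUT={a, c, d}
  B6: | IN={a, c, d} | OUT={a, b}
  B7: | IN={a, b} | OUT={}
  B8: | IN={} | OUT={}

Merge at B2: OUT[B2] = IN[B3] = {a, e, f}

Answer: {a, e, f}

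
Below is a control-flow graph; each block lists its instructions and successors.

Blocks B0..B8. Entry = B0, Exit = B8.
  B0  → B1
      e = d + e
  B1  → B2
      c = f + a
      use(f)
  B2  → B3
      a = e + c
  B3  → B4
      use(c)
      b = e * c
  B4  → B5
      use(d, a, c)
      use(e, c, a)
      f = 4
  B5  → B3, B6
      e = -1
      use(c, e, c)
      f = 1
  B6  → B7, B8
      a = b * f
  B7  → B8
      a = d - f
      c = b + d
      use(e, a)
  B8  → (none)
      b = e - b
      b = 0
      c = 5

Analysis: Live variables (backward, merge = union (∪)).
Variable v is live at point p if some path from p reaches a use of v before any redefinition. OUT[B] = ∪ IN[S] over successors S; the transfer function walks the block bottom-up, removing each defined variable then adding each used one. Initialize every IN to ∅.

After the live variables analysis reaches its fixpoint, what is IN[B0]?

Fixpoint table:
  B0: | IN={a, d, e, f} | OUT={a, d, e, f}
  B1: | IN={a, d, e, f} | OUT={c, d, e}
  B2: | IN={c, d, e} | OUT={a, c, d, e}
  B3: | IN={a, c, d, e} | OUT={a, b, c, d, e}
  B4: | IN={a, b, c, d, e} | OUT={a, b, c, d}
  B5: | IN={a, b, c, d} | OUT={a, b, c, d, e, f}
  B6: | IN={b, d, e, f} | OUT={b, d, e, f}
  B7: | IN={b, d, e, f} | OUT={b, e}
  B8: | IN={b, e} | OUT={}

Merge at B0: OUT[B0] = IN[B1] = {a, d, e, f}
Applying B0's transfer function to that OUT value gives IN[B0] (row B0 above).

Answer: {a, d, e, f}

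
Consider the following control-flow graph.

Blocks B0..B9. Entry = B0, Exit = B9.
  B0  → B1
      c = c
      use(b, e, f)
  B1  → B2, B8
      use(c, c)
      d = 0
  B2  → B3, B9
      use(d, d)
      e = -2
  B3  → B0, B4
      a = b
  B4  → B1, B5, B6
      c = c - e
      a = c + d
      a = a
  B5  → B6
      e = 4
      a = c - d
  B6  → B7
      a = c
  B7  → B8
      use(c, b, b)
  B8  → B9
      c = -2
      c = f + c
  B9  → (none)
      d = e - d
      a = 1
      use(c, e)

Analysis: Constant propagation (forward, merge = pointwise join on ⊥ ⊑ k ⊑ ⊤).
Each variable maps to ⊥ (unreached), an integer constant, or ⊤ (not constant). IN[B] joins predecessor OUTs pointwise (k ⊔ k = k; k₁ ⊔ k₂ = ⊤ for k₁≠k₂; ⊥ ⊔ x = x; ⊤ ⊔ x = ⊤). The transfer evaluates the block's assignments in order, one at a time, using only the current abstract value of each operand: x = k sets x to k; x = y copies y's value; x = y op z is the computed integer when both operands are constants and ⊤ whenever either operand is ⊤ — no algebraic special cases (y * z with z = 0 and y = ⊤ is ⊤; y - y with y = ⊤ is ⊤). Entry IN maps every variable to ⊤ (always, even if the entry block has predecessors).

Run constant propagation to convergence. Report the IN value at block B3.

Answer: {a: ⊤, b: ⊤, c: ⊤, d: 0, e: -2, f: ⊤}

Working:
Converged values:
  B0: | IN=(all ⊤) | OUT=(all ⊤)
  B1: | IN=(all ⊤) | OUT={d:0; rest ⊤}
  B2: | IN={d:0; rest ⊤} | OUT={d:0, e:-2; rest ⊤}
  B3: | IN={d:0, e:-2; rest ⊤} | OUT={d:0, e:-2; rest ⊤}
  B4: | IN={d:0, e:-2; rest ⊤} | OUT={d:0, e:-2; rest ⊤}
  B5: | IN={d:0, e:-2; rest ⊤} | OUT={d:0, e:4; rest ⊤}
  B6: | IN={d:0; rest ⊤} | OUT={d:0; rest ⊤}
  B7: | IN={d:0; rest ⊤} | OUT={d:0; rest ⊤}
  B8: | IN={d:0; rest ⊤} | OUT={d:0; rest ⊤}
  B9: | IN={d:0; rest ⊤} | OUT={a:1; rest ⊤}

Merge at B3: IN[B3] = OUT[B2] = {a: ⊤, b: ⊤, c: ⊤, d: 0, e: -2, f: ⊤}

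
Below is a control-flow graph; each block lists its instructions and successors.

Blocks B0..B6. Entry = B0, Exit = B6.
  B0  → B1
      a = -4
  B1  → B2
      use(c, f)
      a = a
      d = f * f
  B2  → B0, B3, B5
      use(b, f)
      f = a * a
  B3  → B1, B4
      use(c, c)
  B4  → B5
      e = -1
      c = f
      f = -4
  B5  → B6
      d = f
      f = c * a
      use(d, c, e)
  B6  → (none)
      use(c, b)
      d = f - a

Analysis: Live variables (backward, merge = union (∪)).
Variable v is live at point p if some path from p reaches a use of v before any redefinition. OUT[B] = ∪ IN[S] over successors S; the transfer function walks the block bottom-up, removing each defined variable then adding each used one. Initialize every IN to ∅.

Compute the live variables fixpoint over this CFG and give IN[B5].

Per-block solution:
  B0:   IN={b, c, e, f}   OUT={a, b, c, e, f}
  B1:   IN={a, b, c, e, f}   OUT={a, b, c, e, f}
  B2:   IN={a, b, c, e, f}   OUT={a, b, c, e, f}
  B3:   IN={a, b, c, e, f}   OUT={a, b, c, e, f}
  B4:   IN={a, b, f}   OUT={a, b, c, e, f}
  B5:   IN={a, b, c, e, f}   OUT={a, b, c, f}
  B6:   IN={a, b, c, f}   OUT={}

Merge at B5: OUT[B5] = IN[B6] = {a, b, c, f}
Applying B5's transfer function to that OUT value gives IN[B5] (row B5 above).

Answer: {a, b, c, e, f}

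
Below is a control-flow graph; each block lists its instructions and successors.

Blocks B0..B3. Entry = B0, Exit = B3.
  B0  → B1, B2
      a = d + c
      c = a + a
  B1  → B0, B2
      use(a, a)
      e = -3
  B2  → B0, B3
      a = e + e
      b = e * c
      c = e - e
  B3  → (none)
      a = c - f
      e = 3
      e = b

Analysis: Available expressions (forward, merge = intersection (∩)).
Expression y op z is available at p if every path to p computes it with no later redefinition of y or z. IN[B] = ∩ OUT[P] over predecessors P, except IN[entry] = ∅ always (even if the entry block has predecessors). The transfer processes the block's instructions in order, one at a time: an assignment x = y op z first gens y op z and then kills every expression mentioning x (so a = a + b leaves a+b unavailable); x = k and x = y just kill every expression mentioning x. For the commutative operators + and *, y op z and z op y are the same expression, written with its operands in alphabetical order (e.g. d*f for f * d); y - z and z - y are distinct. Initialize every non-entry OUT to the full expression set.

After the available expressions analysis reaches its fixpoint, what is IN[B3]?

Answer: {e+e, e-e}

Trace:
Fixpoint table:
  B0:   IN={}   OUT={a+a}
  B1:   IN={a+a}   OUT={a+a}
  B2:   IN={a+a}   OUT={e+e, e-e}
  B3:   IN={e+e, e-e}   OUT={c-f}

Merge at B3: IN[B3] = OUT[B2] = {e+e, e-e}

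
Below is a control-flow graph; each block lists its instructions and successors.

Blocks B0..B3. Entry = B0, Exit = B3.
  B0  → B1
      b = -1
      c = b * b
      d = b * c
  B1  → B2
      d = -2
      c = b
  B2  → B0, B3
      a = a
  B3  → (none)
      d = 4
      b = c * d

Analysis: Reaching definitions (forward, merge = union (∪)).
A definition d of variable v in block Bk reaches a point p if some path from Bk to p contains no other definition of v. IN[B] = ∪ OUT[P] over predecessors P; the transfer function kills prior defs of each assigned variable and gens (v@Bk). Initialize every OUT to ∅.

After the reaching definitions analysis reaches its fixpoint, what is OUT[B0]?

Answer: {a@B2, b@B0, c@B0, d@B0}

Derivation:
Fixpoint table:
  B0:  IN={a@B2, b@B0, c@B1, d@B1}  OUT={a@B2, b@B0, c@B0, d@B0}
  B1:  IN={a@B2, b@B0, c@B0, d@B0}  OUT={a@B2, b@B0, c@B1, d@B1}
  B2:  IN={a@B2, b@B0, c@B1, d@B1}  OUT={a@B2, b@B0, c@B1, d@B1}
  B3:  IN={a@B2, b@B0, c@B1, d@B1}  OUT={a@B2, b@B3, c@B1, d@B3}

Merge at B0 (entry node, so the boundary value {} is joined with the incoming edge(s)): IN[B0] = {} ⊔ OUT[B2] = {a@B2, b@B0, c@B1, d@B1}
Applying B0's transfer function to that IN value gives OUT[B0] (row B0 above).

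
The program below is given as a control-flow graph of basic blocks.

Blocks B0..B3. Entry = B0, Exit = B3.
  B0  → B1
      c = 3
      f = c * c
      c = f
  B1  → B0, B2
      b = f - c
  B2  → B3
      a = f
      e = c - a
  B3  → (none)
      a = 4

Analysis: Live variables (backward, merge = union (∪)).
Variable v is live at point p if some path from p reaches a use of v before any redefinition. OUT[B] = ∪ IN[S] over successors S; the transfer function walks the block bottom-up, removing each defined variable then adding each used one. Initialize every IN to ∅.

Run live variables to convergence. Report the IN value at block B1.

Fixpoint table:
  B0:   IN={}   OUT={c, f}
  B1:   IN={c, f}   OUT={c, f}
  B2:   IN={c, f}   OUT={}
  B3:   IN={}   OUT={}

Merge at B1: OUT[B1] = IN[B0] ⊔ IN[B2] = {c, f}
Applying B1's transfer function to that OUT value gives IN[B1] (row B1 above).

Answer: {c, f}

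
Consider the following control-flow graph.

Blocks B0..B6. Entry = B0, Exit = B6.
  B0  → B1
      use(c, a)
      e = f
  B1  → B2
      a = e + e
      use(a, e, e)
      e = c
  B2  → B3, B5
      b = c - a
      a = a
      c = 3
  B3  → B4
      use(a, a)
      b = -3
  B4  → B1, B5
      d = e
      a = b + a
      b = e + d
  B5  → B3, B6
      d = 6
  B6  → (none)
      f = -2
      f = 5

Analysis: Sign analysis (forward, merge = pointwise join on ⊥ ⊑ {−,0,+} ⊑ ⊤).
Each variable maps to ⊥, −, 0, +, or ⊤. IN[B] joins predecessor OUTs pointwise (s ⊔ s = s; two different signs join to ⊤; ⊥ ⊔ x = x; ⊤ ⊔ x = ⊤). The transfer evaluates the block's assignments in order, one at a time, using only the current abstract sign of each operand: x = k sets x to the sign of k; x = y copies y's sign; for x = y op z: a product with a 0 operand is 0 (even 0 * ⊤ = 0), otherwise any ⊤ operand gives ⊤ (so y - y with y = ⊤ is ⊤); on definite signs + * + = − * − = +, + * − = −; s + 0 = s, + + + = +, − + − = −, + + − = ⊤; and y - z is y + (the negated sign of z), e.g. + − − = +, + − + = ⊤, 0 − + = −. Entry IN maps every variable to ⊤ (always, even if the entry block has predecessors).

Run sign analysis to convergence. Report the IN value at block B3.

Answer: {a: ⊤, b: ⊤, c: +, d: ⊤, e: ⊤, f: ⊤}

Trace:
Fixpoint table:
  B0:  IN=(all ⊤)  OUT=(all ⊤)
  B1:  IN=(all ⊤)  OUT=(all ⊤)
  B2:  IN=(all ⊤)  OUT={c:+; rest ⊤}
  B3:  IN={c:+; rest ⊤}  OUT={b:-, c:+; rest ⊤}
  B4:  IN={b:-, c:+; rest ⊤}  OUT={c:+; rest ⊤}
  B5:  IN={c:+; rest ⊤}  OUT={c:+, d:+; rest ⊤}
  B6:  IN={c:+, d:+; rest ⊤}  OUT={c:+, d:+, f:+; rest ⊤}

Merge at B3: IN[B3] = OUT[B2] ⊔ OUT[B5] = {a: ⊤, b: ⊤, c: +, d: ⊤, e: ⊤, f: ⊤}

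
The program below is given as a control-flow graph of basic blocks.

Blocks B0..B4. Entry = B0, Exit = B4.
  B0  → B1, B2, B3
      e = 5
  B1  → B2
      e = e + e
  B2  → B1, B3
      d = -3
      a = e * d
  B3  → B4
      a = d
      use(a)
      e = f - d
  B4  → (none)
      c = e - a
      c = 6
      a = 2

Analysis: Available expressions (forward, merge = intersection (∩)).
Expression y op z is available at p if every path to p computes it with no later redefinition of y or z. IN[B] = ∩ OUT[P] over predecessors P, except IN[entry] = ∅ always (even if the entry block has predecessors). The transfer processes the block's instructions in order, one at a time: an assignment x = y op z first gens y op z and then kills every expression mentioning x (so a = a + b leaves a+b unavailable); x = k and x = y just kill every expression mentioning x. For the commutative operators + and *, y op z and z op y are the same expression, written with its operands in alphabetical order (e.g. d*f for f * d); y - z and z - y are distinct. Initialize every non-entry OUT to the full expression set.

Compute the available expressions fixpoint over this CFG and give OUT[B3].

Answer: {f-d}

Trace:
Converged values:
  B0:   IN={}   OUT={}
  B1:   IN={}   OUT={}
  B2:   IN={}   OUT={d*e}
  B3:   IN={}   OUT={f-d}
  B4:   IN={f-d}   OUT={f-d}

Merge at B3: IN[B3] = OUT[B0] ∩ OUT[B2] = {}
Applying B3's transfer function to that IN value gives OUT[B3] (row B3 above).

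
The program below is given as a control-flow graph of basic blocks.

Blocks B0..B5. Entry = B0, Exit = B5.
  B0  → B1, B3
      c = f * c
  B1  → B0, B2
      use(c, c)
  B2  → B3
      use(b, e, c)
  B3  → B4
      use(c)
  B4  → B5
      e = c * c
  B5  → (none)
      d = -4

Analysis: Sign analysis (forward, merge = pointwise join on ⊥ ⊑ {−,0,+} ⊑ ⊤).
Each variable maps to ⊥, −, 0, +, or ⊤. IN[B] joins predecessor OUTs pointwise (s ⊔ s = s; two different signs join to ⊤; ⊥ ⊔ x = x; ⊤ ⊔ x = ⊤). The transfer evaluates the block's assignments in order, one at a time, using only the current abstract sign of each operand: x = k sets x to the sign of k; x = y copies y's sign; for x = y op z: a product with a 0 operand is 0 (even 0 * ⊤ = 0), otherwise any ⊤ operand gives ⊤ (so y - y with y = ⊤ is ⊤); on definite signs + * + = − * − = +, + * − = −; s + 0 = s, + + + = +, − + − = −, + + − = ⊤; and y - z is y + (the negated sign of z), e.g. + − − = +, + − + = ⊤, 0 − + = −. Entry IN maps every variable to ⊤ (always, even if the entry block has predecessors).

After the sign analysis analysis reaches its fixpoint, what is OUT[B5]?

Answer: {a: ⊤, b: ⊤, c: ⊤, d: -, e: ⊤, f: ⊤}

Derivation:
Converged values:
  B0: | IN=(all ⊤) | OUT=(all ⊤)
  B1: | IN=(all ⊤) | OUT=(all ⊤)
  B2: | IN=(all ⊤) | OUT=(all ⊤)
  B3: | IN=(all ⊤) | OUT=(all ⊤)
  B4: | IN=(all ⊤) | OUT=(all ⊤)
  B5: | IN=(all ⊤) | OUT={d:-; rest ⊤}

Merge at B5: IN[B5] = OUT[B4] = {a: ⊤, b: ⊤, c: ⊤, d: ⊤, e: ⊤, f: ⊤}
Applying B5's transfer function to that IN value gives OUT[B5] (row B5 above).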